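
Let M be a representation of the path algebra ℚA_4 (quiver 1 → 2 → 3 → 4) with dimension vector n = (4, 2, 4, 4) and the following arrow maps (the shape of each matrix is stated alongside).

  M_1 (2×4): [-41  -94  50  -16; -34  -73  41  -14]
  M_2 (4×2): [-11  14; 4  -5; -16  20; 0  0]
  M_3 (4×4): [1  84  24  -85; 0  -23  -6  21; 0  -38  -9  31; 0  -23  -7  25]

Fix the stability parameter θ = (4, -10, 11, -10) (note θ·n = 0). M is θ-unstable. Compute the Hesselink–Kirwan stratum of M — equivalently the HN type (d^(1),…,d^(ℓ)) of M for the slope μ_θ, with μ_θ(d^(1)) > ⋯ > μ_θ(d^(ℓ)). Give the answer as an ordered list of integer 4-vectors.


Via rank(M_{q-1}∘⋯∘M_p): M ≅ I[1,1]^2, I[1,4]^2, I[3,4]^2.
μ_θ-semistable layers: μ^(1)=4; μ^(2)=1/2; μ^(3)=-3

((2, 0, 0, 0); (0, 0, 4, 4); (2, 2, 0, 0))


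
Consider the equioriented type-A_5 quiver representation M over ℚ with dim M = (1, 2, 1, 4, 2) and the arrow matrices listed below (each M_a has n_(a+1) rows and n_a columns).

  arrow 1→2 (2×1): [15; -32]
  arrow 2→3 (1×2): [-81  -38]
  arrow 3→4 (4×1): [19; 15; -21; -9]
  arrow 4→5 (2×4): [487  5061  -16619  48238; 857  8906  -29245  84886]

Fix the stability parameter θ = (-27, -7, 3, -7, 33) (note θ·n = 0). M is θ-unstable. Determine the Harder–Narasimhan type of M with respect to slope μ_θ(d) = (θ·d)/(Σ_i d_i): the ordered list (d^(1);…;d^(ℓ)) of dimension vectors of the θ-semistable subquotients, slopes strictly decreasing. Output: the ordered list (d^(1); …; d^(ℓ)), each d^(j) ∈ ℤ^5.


Interval decomposition of M: I[1,5], I[2,2], I[4,4]^2, I[4,5].
HN type (ℓ=4): μ^(1)=33; μ^(2)=-2; μ^(3)=-7; μ^(4)=-27

((0, 0, 0, 0, 2); (0, 0, 1, 1, 0); (0, 2, 0, 3, 0); (1, 0, 0, 0, 0))


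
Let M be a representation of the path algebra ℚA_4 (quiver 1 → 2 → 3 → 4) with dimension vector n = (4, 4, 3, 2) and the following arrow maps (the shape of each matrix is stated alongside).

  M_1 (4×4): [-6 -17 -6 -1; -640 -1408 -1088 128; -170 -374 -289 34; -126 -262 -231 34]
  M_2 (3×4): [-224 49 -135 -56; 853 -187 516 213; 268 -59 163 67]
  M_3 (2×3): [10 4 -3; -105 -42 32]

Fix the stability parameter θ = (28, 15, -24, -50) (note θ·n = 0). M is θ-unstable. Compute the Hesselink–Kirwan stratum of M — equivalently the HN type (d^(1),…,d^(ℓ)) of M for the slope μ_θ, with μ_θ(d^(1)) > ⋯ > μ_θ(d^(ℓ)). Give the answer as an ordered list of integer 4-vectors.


Barcode: M ≅ I[1,1]^2, I[1,3], I[1,4], I[2,2], I[2,4]. HN layers by μ_θ (5 steps, strictly decreasing):
  μ^(1)=28; μ^(2)=15; μ^(3)=19/3; μ^(4)=-31/4; μ^(5)=-59/3

((2, 0, 0, 0); (0, 1, 0, 0); (1, 1, 1, 0); (1, 1, 1, 1); (0, 1, 1, 1))


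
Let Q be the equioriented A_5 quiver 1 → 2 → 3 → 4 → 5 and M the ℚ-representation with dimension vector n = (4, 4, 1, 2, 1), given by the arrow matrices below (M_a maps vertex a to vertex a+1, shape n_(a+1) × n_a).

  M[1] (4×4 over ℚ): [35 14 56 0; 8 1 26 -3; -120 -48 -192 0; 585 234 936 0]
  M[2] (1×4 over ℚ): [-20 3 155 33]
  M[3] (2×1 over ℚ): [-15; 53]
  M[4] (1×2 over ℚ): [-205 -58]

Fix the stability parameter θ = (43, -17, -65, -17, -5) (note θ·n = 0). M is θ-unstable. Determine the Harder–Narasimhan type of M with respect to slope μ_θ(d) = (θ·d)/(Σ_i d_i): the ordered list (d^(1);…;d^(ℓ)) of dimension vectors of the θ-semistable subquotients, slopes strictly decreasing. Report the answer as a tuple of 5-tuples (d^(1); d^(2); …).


Barcode: M ≅ I[1,1]^2, I[1,2], I[1,5], I[2,2]^2, I[4,4]. HN layers by μ_θ (5 steps, strictly decreasing):
  μ^(1)=43; μ^(2)=13; μ^(3)=-5; μ^(4)=-14; μ^(5)=-17

((2, 0, 0, 0, 0); (1, 1, 0, 0, 0); (0, 0, 0, 0, 1); (1, 1, 1, 1, 0); (0, 2, 0, 1, 0))


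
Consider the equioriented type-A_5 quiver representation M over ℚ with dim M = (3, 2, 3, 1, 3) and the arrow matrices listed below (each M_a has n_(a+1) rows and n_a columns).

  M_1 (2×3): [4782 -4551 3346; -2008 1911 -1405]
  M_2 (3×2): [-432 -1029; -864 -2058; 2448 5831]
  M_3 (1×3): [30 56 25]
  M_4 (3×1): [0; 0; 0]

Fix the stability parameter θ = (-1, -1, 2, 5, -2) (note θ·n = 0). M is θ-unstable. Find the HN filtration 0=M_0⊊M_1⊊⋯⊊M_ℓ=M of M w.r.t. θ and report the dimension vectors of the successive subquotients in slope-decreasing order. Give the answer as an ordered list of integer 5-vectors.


Interval decomposition of M: I[1,1], I[1,2], I[1,4], I[3,3]^2, I[5,5]^3.
HN type (ℓ=4): μ^(1)=5; μ^(2)=2; μ^(3)=-1; μ^(4)=-2

((0, 0, 0, 1, 0); (0, 0, 3, 0, 0); (3, 2, 0, 0, 0); (0, 0, 0, 0, 3))


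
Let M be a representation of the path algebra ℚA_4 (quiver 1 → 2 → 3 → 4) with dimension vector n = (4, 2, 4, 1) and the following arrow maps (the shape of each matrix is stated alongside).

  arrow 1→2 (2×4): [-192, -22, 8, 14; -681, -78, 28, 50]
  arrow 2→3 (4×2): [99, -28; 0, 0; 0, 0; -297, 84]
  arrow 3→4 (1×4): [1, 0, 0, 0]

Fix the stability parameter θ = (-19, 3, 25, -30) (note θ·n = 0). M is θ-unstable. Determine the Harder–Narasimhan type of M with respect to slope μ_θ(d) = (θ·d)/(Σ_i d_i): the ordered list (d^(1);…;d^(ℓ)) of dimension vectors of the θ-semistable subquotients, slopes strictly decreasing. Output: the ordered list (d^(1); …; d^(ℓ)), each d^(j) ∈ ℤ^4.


Barcode: M ≅ I[1,1]^2, I[1,2], I[1,4], I[3,3]^3. HN layers by μ_θ (4 steps, strictly decreasing):
  μ^(1)=25; μ^(2)=3; μ^(3)=-2/3; μ^(4)=-19

((0, 0, 3, 0); (0, 1, 0, 0); (0, 1, 1, 1); (4, 0, 0, 0))


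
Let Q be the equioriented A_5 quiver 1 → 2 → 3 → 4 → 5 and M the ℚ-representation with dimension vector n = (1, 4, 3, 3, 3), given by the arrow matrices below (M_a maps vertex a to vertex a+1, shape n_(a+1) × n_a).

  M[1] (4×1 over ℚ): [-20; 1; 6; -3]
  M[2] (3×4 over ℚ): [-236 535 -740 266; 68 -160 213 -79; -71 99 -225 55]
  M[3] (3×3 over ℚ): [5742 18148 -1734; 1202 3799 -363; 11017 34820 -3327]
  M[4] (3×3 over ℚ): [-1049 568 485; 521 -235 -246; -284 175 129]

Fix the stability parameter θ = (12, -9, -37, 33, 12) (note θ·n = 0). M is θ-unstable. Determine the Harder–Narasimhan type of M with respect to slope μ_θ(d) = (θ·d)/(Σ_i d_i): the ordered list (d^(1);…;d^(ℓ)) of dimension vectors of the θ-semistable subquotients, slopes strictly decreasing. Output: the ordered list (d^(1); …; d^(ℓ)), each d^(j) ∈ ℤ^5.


Interval decomposition of M: I[1,5], I[2,2], I[2,3], I[2,5], I[4,4], I[5,5].
HN type (ℓ=6): μ^(1)=33; μ^(2)=45/2; μ^(3)=12; μ^(4)=-9; μ^(5)=-34/3; μ^(6)=-23

((0, 0, 0, 1, 0); (0, 0, 0, 2, 2); (0, 0, 0, 0, 1); (0, 1, 0, 0, 0); (1, 1, 1, 0, 0); (0, 2, 2, 0, 0))


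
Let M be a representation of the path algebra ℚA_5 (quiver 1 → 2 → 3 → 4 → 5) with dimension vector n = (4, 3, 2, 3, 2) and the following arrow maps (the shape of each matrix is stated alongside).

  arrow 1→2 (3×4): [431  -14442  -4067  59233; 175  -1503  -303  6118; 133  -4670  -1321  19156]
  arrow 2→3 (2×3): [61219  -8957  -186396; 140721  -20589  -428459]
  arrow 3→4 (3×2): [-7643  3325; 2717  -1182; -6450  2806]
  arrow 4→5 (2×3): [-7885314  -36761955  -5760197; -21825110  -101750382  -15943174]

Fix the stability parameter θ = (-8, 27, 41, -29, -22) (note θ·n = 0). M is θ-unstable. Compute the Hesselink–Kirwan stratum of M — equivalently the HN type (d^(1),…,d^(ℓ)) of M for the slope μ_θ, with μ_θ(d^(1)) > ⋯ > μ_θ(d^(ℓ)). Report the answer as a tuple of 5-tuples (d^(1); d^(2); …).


Barcode: M ≅ I[1,1], I[1,2], I[1,5]^2, I[4,4]. HN layers by μ_θ (4 steps, strictly decreasing):
  μ^(1)=27; μ^(2)=17/4; μ^(3)=-8; μ^(4)=-29

((0, 1, 0, 0, 0); (0, 2, 2, 2, 2); (4, 0, 0, 0, 0); (0, 0, 0, 1, 0))


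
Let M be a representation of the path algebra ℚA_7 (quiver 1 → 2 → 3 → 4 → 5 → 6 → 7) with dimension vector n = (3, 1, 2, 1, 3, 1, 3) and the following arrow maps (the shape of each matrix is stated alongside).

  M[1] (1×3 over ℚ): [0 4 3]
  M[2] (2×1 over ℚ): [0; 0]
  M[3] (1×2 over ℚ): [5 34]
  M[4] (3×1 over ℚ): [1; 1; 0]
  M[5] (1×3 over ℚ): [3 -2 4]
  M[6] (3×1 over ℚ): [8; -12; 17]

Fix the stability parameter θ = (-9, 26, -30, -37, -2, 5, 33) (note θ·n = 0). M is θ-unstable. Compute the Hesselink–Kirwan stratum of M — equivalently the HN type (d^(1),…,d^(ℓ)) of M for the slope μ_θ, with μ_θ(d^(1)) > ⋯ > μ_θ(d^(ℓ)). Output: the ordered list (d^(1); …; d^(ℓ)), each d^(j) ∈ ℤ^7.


Interval decomposition of M: I[1,1]^2, I[1,2], I[3,3], I[3,7], I[5,5]^2, I[7,7]^2.
HN type (ℓ=7): μ^(1)=33; μ^(2)=26; μ^(3)=5; μ^(4)=-2; μ^(5)=-9; μ^(6)=-30; μ^(7)=-67/2

((0, 0, 0, 0, 0, 0, 3); (0, 1, 0, 0, 0, 0, 0); (0, 0, 0, 0, 0, 1, 0); (0, 0, 0, 0, 3, 0, 0); (3, 0, 0, 0, 0, 0, 0); (0, 0, 1, 0, 0, 0, 0); (0, 0, 1, 1, 0, 0, 0))


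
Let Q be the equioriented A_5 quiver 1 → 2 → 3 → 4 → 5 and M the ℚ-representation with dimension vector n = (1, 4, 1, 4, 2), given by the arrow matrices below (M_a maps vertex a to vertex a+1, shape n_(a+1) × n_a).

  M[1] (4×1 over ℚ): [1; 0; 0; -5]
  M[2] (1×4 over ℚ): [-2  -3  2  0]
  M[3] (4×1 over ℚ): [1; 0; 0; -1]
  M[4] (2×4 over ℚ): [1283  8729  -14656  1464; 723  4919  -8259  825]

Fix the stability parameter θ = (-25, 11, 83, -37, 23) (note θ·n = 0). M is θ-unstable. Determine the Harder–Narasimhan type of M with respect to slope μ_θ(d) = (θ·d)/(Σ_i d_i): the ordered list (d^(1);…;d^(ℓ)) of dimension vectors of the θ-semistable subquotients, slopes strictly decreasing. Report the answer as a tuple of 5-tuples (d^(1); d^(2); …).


Via rank(M_{q-1}∘⋯∘M_p): M ≅ I[1,5], I[2,2]^3, I[4,4]^2, I[4,5].
μ_θ-semistable layers: μ^(1)=23; μ^(2)=11; μ^(3)=-25; μ^(4)=-37

((0, 0, 1, 1, 2); (0, 4, 0, 0, 0); (1, 0, 0, 0, 0); (0, 0, 0, 3, 0))


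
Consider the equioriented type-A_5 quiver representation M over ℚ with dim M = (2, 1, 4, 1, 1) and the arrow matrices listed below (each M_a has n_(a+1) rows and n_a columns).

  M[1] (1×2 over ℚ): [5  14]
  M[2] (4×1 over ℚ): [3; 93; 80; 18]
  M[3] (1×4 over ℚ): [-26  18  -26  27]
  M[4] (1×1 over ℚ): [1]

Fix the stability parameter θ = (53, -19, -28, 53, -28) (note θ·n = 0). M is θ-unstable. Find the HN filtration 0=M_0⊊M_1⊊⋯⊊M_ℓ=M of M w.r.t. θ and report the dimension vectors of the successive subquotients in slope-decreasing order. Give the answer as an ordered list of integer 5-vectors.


Interval decomposition of M: I[1,1], I[1,5], I[3,3]^3.
HN type (ℓ=4): μ^(1)=53; μ^(2)=25/2; μ^(3)=2; μ^(4)=-28

((1, 0, 0, 0, 0); (0, 0, 0, 1, 1); (1, 1, 1, 0, 0); (0, 0, 3, 0, 0))


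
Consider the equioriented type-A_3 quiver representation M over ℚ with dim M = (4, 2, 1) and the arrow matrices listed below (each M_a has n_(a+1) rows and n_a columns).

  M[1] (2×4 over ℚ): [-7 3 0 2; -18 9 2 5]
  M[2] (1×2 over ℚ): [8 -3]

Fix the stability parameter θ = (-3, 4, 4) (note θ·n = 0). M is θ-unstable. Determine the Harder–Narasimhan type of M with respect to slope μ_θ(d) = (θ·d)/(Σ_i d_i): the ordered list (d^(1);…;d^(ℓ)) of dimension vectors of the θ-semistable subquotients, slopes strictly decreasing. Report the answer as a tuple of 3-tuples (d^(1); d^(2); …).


Barcode: M ≅ I[1,1]^2, I[1,2], I[1,3]. HN layers by μ_θ (2 steps, strictly decreasing):
  μ^(1)=4; μ^(2)=-3

((0, 2, 1); (4, 0, 0))


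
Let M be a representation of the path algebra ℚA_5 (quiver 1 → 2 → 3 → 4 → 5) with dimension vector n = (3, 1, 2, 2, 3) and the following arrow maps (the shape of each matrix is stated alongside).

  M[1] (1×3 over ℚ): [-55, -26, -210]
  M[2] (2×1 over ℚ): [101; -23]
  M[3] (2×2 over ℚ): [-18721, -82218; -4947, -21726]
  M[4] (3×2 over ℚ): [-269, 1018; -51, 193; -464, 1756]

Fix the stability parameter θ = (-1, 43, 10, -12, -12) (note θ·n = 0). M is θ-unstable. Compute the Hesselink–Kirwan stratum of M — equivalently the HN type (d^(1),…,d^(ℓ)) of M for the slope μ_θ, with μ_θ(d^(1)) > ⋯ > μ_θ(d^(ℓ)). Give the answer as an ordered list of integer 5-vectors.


Interval decomposition of M: I[1,1]^2, I[1,5], I[3,3], I[4,5], I[5,5].
HN type (ℓ=4): μ^(1)=10; μ^(2)=29/4; μ^(3)=-1; μ^(4)=-12

((0, 0, 1, 0, 0); (0, 1, 1, 1, 1); (3, 0, 0, 0, 0); (0, 0, 0, 1, 2))


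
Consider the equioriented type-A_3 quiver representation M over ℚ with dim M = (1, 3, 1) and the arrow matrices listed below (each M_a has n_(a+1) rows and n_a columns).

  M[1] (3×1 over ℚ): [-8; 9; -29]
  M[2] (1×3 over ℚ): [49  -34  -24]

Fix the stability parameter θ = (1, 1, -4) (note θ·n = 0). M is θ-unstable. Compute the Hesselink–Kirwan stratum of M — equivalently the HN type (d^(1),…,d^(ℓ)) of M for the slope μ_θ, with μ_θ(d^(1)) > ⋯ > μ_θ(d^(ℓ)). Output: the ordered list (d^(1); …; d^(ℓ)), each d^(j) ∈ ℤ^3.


Interval decomposition of M: I[1,3], I[2,2]^2.
HN type (ℓ=2): μ^(1)=1; μ^(2)=-2/3

((0, 2, 0); (1, 1, 1))


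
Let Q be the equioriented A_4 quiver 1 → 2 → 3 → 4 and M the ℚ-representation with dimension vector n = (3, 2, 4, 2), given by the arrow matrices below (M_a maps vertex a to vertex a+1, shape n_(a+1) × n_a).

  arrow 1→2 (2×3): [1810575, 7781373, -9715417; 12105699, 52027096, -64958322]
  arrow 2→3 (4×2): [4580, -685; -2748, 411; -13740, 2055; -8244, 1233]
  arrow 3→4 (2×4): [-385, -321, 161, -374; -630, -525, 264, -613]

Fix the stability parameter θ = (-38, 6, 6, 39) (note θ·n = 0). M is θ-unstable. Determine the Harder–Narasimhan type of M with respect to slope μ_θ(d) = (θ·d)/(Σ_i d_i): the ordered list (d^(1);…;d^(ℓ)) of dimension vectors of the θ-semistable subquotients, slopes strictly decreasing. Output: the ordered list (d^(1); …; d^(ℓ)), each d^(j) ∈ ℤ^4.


Barcode: M ≅ I[1,1], I[1,2], I[1,4], I[3,3]^2, I[3,4]. HN layers by μ_θ (3 steps, strictly decreasing):
  μ^(1)=39; μ^(2)=6; μ^(3)=-38

((0, 0, 0, 2); (0, 2, 4, 0); (3, 0, 0, 0))


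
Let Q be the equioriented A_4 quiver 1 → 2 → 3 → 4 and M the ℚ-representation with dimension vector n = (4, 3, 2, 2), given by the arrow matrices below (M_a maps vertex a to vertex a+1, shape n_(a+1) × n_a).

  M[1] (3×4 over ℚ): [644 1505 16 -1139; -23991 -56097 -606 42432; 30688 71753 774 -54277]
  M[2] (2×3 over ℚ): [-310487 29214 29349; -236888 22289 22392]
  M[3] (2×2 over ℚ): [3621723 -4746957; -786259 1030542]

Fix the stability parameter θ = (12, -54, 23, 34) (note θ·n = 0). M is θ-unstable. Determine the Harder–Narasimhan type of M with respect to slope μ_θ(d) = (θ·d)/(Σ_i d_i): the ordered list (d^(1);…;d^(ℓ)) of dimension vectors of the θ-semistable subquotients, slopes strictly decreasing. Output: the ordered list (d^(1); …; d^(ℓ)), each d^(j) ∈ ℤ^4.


Barcode: M ≅ I[1,1], I[1,2], I[1,4]^2. HN layers by μ_θ (4 steps, strictly decreasing):
  μ^(1)=34; μ^(2)=23; μ^(3)=12; μ^(4)=-21

((0, 0, 0, 2); (0, 0, 2, 0); (1, 0, 0, 0); (3, 3, 0, 0))


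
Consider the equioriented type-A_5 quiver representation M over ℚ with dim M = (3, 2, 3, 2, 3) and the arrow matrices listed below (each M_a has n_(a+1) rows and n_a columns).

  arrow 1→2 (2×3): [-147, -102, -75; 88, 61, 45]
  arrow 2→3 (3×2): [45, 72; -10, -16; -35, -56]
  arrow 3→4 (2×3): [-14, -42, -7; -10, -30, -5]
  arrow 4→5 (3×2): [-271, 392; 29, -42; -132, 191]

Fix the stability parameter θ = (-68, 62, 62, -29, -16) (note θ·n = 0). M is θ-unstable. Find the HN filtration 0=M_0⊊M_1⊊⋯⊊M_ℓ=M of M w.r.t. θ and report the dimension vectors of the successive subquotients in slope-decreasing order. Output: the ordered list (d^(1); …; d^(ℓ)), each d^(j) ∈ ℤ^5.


Barcode: M ≅ I[1,1], I[1,2], I[1,5], I[3,3]^2, I[4,5], I[5,5]. HN layers by μ_θ (5 steps, strictly decreasing):
  μ^(1)=62; μ^(2)=79/4; μ^(3)=-16; μ^(4)=-29; μ^(5)=-68

((0, 1, 2, 0, 0); (0, 1, 1, 1, 1); (0, 0, 0, 0, 2); (0, 0, 0, 1, 0); (3, 0, 0, 0, 0))


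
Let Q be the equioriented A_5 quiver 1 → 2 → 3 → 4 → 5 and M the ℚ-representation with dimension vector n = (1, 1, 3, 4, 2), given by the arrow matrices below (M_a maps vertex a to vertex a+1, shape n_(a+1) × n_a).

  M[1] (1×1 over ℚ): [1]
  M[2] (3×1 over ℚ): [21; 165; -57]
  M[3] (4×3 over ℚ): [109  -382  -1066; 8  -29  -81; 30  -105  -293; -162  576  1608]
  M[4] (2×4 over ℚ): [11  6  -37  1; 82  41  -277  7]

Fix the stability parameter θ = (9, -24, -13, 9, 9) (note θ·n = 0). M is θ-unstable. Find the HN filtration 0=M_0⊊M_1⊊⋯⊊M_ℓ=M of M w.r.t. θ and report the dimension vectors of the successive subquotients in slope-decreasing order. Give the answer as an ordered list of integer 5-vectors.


Barcode: M ≅ I[1,5], I[3,3], I[3,5], I[4,4]^2. HN layers by μ_θ (3 steps, strictly decreasing):
  μ^(1)=9; μ^(2)=-28/3; μ^(3)=-13

((0, 0, 0, 4, 2); (1, 1, 1, 0, 0); (0, 0, 2, 0, 0))


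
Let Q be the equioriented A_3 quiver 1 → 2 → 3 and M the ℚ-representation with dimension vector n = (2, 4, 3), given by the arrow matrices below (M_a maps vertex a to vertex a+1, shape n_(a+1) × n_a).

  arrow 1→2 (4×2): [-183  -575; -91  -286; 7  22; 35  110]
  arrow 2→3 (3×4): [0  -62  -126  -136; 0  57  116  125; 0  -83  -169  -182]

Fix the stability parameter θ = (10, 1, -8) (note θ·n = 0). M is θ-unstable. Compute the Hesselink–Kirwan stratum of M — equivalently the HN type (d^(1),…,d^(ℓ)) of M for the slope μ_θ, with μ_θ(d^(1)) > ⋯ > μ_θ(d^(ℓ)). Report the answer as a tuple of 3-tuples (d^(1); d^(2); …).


Interval decomposition of M: I[1,2]^2, I[2,3]^2, I[3,3].
HN type (ℓ=3): μ^(1)=11/2; μ^(2)=-7/2; μ^(3)=-8

((2, 2, 0); (0, 2, 2); (0, 0, 1))


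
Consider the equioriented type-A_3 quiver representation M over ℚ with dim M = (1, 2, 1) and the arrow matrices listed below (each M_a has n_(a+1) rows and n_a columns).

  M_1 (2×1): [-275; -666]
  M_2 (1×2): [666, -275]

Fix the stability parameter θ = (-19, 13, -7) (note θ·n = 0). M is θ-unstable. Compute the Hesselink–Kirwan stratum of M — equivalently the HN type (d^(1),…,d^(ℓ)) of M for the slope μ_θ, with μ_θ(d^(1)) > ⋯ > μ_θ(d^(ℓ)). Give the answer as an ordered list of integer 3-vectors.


Interval decomposition of M: I[1,2], I[2,3].
HN type (ℓ=3): μ^(1)=13; μ^(2)=3; μ^(3)=-19

((0, 1, 0); (0, 1, 1); (1, 0, 0))


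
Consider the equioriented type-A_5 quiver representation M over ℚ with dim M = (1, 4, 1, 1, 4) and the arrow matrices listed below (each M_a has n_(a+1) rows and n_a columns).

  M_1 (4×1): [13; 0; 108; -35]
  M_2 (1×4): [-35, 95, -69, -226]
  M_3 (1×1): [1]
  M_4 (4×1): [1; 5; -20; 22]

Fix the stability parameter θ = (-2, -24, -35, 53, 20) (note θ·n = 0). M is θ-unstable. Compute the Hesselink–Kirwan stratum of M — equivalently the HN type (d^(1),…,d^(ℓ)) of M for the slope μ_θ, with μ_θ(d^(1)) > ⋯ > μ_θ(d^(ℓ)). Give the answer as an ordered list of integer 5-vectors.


Interval decomposition of M: I[1,5], I[2,2]^3, I[5,5]^3.
HN type (ℓ=4): μ^(1)=73/2; μ^(2)=20; μ^(3)=-61/3; μ^(4)=-24

((0, 0, 0, 1, 1); (0, 0, 0, 0, 3); (1, 1, 1, 0, 0); (0, 3, 0, 0, 0))


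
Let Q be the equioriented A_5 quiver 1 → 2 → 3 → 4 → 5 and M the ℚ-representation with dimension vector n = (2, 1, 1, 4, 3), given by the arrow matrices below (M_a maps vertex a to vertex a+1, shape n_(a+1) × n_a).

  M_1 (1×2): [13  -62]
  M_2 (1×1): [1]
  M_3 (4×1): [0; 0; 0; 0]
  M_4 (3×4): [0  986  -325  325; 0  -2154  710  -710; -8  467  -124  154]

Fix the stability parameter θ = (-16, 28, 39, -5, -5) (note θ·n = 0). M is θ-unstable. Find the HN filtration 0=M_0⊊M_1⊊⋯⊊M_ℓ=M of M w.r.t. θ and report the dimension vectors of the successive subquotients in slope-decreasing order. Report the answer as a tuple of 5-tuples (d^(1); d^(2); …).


Interval decomposition of M: I[1,1], I[1,3], I[4,4], I[4,5]^3.
HN type (ℓ=4): μ^(1)=39; μ^(2)=28; μ^(3)=-5; μ^(4)=-16

((0, 0, 1, 0, 0); (0, 1, 0, 0, 0); (0, 0, 0, 4, 3); (2, 0, 0, 0, 0))


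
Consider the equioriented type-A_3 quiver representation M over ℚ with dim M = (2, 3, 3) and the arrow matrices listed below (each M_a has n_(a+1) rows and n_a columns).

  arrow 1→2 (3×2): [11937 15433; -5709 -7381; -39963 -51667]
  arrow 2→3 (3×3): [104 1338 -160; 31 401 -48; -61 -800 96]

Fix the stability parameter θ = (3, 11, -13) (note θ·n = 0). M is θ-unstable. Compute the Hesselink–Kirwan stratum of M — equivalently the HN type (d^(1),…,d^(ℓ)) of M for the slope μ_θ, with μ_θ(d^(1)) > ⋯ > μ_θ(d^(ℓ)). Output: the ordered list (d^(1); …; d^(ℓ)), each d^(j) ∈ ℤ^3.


Barcode: M ≅ I[1,1], I[1,3], I[2,2], I[2,3], I[3,3]. HN layers by μ_θ (5 steps, strictly decreasing):
  μ^(1)=11; μ^(2)=3; μ^(3)=1/3; μ^(4)=-1; μ^(5)=-13

((0, 1, 0); (1, 0, 0); (1, 1, 1); (0, 1, 1); (0, 0, 1))


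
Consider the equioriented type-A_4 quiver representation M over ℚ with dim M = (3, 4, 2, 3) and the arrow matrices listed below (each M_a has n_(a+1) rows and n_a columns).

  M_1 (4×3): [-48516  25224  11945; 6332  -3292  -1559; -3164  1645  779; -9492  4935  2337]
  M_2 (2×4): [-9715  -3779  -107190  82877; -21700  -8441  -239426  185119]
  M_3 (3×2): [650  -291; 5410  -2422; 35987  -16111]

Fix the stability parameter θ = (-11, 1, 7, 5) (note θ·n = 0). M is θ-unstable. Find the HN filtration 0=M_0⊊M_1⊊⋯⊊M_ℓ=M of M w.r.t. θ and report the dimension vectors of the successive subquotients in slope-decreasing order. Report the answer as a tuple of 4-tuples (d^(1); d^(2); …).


Via rank(M_{q-1}∘⋯∘M_p): M ≅ I[1,1], I[1,4]^2, I[2,2]^2, I[4,4].
μ_θ-semistable layers: μ^(1)=6; μ^(2)=5; μ^(3)=1; μ^(4)=-11

((0, 0, 2, 2); (0, 0, 0, 1); (0, 4, 0, 0); (3, 0, 0, 0))


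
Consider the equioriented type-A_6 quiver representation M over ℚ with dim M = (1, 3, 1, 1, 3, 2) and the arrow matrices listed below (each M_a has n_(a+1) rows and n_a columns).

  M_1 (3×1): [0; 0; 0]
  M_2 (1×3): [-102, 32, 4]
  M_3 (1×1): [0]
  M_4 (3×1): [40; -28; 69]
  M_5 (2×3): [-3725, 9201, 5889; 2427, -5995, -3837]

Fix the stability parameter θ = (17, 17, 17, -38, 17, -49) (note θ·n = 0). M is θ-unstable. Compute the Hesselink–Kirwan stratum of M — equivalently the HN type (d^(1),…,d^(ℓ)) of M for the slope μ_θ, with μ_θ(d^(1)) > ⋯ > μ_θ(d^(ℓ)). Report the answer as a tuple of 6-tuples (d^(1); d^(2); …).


Via rank(M_{q-1}∘⋯∘M_p): M ≅ I[1,1], I[2,2]^2, I[2,3], I[4,6], I[5,5], I[5,6].
μ_θ-semistable layers: μ^(1)=17; μ^(2)=-16; μ^(3)=-38

((1, 3, 1, 0, 1, 0); (0, 0, 0, 0, 2, 2); (0, 0, 0, 1, 0, 0))


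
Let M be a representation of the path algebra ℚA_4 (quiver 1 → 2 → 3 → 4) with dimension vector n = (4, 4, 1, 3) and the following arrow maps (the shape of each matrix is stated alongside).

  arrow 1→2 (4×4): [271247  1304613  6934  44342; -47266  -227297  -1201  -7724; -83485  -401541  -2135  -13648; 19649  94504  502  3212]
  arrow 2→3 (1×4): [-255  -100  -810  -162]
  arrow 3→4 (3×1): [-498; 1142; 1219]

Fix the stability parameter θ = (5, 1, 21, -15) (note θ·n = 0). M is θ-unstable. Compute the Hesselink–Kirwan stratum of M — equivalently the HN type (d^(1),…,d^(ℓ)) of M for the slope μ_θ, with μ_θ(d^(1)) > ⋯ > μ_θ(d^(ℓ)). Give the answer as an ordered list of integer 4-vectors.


Via rank(M_{q-1}∘⋯∘M_p): M ≅ I[1,1], I[1,2]^2, I[1,4], I[2,2], I[4,4]^2.
μ_θ-semistable layers: μ^(1)=5; μ^(2)=3; μ^(3)=1; μ^(4)=-15

((1, 0, 0, 0); (3, 3, 1, 1); (0, 1, 0, 0); (0, 0, 0, 2))


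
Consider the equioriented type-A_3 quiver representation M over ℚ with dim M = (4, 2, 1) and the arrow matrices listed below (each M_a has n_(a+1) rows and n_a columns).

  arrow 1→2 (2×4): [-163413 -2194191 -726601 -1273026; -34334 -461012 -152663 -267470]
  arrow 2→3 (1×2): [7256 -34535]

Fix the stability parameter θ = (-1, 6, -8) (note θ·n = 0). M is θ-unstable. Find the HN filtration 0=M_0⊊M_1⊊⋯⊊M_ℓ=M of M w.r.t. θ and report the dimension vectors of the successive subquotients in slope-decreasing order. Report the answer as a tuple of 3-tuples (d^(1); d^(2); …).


Barcode: M ≅ I[1,1]^2, I[1,2], I[1,3]. HN layers by μ_θ (2 steps, strictly decreasing):
  μ^(1)=6; μ^(2)=-1

((0, 1, 0); (4, 1, 1))


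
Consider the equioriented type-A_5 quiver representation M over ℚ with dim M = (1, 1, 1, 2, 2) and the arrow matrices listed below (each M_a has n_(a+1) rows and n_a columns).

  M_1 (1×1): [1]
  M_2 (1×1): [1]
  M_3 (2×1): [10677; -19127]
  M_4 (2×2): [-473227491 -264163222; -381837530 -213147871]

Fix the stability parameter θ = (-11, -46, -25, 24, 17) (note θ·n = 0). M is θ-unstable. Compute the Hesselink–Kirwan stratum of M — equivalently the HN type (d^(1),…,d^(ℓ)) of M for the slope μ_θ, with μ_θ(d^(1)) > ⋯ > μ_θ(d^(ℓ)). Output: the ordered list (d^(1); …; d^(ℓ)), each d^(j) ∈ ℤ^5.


Interval decomposition of M: I[1,5], I[4,5].
HN type (ℓ=3): μ^(1)=41/2; μ^(2)=-25; μ^(3)=-57/2

((0, 0, 0, 2, 2); (0, 0, 1, 0, 0); (1, 1, 0, 0, 0))


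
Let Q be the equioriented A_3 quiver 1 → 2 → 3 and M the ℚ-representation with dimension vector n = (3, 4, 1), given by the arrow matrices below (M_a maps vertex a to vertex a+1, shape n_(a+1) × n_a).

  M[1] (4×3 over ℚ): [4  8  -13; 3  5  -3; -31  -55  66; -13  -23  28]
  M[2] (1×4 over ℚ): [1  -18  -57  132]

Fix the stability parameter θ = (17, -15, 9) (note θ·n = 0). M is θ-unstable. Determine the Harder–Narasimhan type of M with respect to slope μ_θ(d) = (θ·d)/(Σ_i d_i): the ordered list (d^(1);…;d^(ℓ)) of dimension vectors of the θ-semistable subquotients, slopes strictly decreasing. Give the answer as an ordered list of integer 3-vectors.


Barcode: M ≅ I[1,2]^2, I[1,3], I[2,2]. HN layers by μ_θ (3 steps, strictly decreasing):
  μ^(1)=9; μ^(2)=1; μ^(3)=-15

((0, 0, 1); (3, 3, 0); (0, 1, 0))


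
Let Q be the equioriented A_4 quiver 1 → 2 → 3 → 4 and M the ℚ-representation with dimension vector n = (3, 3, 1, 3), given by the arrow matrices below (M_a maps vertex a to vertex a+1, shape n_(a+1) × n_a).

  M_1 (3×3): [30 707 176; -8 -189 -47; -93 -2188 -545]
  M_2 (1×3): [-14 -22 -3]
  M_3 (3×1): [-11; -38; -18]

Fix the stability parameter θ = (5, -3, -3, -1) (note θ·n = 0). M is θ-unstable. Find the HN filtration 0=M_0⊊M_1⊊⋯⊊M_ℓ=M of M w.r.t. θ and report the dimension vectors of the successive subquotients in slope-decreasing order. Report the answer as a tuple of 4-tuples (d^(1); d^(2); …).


Barcode: M ≅ I[1,2]^2, I[1,4], I[4,4]^2. HN layers by μ_θ (3 steps, strictly decreasing):
  μ^(1)=1; μ^(2)=-1/2; μ^(3)=-1

((2, 2, 0, 0); (1, 1, 1, 1); (0, 0, 0, 2))


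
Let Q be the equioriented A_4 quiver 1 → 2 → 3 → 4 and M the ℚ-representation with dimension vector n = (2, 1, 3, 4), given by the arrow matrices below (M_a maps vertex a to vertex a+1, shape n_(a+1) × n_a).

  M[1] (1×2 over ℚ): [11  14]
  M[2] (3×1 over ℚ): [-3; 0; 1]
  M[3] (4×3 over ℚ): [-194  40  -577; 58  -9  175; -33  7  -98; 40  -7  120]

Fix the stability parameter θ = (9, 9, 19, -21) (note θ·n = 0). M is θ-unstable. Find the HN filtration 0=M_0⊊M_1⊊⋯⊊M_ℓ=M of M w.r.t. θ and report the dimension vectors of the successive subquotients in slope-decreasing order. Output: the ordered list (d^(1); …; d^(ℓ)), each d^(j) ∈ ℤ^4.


Barcode: M ≅ I[1,1], I[1,4], I[3,4]^2, I[4,4]. HN layers by μ_θ (4 steps, strictly decreasing):
  μ^(1)=9; μ^(2)=4; μ^(3)=-1; μ^(4)=-21

((1, 0, 0, 0); (1, 1, 1, 1); (0, 0, 2, 2); (0, 0, 0, 1))


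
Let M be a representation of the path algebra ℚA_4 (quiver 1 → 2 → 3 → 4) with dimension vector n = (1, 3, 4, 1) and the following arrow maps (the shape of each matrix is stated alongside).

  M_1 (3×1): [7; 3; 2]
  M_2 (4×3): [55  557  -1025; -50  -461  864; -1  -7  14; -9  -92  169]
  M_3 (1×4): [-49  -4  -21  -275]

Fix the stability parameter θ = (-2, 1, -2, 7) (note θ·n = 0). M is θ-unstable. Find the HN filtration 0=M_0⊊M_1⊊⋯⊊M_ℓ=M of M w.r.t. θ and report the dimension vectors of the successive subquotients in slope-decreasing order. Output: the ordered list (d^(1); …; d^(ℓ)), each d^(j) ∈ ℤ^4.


Barcode: M ≅ I[1,4], I[2,3]^2, I[3,3]. HN layers by μ_θ (3 steps, strictly decreasing):
  μ^(1)=7; μ^(2)=-1/2; μ^(3)=-2

((0, 0, 0, 1); (0, 3, 3, 0); (1, 0, 1, 0))


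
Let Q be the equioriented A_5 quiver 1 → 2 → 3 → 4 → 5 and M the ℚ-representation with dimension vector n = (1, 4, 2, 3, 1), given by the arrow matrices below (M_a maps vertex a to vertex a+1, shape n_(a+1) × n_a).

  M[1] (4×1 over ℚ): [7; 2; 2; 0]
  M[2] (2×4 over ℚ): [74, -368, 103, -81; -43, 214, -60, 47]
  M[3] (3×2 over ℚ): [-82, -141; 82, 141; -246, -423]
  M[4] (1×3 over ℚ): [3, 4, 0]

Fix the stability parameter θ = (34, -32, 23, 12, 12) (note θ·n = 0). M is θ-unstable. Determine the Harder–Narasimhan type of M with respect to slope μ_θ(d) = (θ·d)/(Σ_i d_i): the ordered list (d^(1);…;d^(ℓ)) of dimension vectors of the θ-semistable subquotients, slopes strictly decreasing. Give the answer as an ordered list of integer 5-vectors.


Barcode: M ≅ I[1,5], I[2,2]^2, I[2,3], I[4,4]^2. HN layers by μ_θ (5 steps, strictly decreasing):
  μ^(1)=23; μ^(2)=47/3; μ^(3)=12; μ^(4)=1; μ^(5)=-32

((0, 0, 1, 0, 0); (0, 0, 1, 1, 1); (0, 0, 0, 2, 0); (1, 1, 0, 0, 0); (0, 3, 0, 0, 0))


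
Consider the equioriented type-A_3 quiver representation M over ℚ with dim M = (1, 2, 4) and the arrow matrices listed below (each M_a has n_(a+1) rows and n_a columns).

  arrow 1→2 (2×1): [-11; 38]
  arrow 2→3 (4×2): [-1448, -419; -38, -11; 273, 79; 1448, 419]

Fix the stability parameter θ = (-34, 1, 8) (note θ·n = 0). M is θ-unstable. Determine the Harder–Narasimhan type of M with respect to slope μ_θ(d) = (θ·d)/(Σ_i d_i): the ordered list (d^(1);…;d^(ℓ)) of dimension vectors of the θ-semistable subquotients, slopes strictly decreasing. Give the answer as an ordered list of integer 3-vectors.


Via rank(M_{q-1}∘⋯∘M_p): M ≅ I[1,3], I[2,3], I[3,3]^2.
μ_θ-semistable layers: μ^(1)=8; μ^(2)=1; μ^(3)=-34

((0, 0, 4); (0, 2, 0); (1, 0, 0))


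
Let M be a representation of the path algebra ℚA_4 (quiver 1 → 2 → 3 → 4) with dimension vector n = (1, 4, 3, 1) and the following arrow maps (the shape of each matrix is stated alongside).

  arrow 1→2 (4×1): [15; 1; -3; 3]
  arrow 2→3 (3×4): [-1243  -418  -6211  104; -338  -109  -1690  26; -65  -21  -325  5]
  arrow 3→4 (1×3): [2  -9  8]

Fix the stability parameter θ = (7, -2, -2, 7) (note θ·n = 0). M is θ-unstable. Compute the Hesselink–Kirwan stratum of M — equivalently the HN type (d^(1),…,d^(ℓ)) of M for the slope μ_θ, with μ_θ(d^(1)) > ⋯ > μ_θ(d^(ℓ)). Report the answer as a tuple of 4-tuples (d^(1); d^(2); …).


Via rank(M_{q-1}∘⋯∘M_p): M ≅ I[1,4], I[2,2], I[2,3]^2.
μ_θ-semistable layers: μ^(1)=7; μ^(2)=1; μ^(3)=-2

((0, 0, 0, 1); (1, 1, 1, 0); (0, 3, 2, 0))


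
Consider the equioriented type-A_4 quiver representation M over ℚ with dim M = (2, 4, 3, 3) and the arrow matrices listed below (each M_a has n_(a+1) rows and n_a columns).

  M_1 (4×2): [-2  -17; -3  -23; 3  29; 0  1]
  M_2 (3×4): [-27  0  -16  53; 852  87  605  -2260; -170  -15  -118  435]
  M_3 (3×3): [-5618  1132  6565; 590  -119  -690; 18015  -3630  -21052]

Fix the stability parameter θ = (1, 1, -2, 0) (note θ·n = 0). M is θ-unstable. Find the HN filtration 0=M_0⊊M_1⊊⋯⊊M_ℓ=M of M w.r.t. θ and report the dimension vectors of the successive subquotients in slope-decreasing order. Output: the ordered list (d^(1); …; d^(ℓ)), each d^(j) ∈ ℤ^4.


Barcode: M ≅ I[1,2], I[1,4], I[2,4]^2. HN layers by μ_θ (3 steps, strictly decreasing):
  μ^(1)=1; μ^(2)=0; μ^(3)=-1/2

((1, 1, 0, 0); (1, 1, 1, 3); (0, 2, 2, 0))


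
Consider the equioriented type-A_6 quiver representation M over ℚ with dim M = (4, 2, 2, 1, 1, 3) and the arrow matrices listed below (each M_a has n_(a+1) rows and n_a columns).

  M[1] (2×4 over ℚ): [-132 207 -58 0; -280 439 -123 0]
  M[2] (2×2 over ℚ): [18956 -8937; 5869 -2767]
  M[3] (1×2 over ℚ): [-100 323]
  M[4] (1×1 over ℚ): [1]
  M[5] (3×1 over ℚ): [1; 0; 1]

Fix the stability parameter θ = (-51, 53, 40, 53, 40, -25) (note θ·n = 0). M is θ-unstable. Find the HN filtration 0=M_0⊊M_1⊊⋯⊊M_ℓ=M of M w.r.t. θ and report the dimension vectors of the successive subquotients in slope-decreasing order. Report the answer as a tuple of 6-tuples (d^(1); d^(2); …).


Via rank(M_{q-1}∘⋯∘M_p): M ≅ I[1,1]^2, I[1,3], I[1,6], I[6,6]^2.
μ_θ-semistable layers: μ^(1)=93/2; μ^(2)=161/5; μ^(3)=-25; μ^(4)=-51

((0, 1, 1, 0, 0, 0); (0, 1, 1, 1, 1, 1); (0, 0, 0, 0, 0, 2); (4, 0, 0, 0, 0, 0))


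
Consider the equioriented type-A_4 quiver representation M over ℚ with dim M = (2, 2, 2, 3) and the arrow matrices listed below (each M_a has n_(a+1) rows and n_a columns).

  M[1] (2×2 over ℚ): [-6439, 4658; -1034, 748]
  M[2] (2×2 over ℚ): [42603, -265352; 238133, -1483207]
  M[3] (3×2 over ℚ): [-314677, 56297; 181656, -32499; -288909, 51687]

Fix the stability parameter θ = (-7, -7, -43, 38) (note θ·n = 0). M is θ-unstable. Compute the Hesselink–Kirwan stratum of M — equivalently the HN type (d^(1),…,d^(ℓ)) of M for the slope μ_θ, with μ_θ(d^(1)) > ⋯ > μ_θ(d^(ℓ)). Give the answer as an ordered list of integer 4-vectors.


Interval decomposition of M: I[1,1], I[1,4], I[2,4], I[4,4].
HN type (ℓ=4): μ^(1)=38; μ^(2)=-7; μ^(3)=-19; μ^(4)=-25

((0, 0, 0, 3); (1, 0, 0, 0); (1, 1, 1, 0); (0, 1, 1, 0))


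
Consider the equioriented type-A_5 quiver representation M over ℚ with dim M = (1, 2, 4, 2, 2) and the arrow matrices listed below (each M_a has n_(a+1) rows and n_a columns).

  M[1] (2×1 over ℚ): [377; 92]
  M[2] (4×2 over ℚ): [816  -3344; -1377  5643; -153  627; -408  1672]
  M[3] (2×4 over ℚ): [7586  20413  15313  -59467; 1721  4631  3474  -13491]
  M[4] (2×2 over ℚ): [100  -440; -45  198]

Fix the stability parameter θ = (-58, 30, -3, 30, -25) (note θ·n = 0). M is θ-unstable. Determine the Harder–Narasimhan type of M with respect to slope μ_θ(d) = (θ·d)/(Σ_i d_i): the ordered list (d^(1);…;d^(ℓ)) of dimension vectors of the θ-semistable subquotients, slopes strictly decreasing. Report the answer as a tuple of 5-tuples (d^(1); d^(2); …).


Interval decomposition of M: I[1,4], I[2,2], I[3,3]^2, I[3,5], I[5,5].
HN type (ℓ=6): μ^(1)=30; μ^(2)=27/2; μ^(3)=5/2; μ^(4)=-3; μ^(5)=-25; μ^(6)=-58

((0, 1, 0, 1, 0); (0, 1, 1, 0, 0); (0, 0, 0, 1, 1); (0, 0, 3, 0, 0); (0, 0, 0, 0, 1); (1, 0, 0, 0, 0))


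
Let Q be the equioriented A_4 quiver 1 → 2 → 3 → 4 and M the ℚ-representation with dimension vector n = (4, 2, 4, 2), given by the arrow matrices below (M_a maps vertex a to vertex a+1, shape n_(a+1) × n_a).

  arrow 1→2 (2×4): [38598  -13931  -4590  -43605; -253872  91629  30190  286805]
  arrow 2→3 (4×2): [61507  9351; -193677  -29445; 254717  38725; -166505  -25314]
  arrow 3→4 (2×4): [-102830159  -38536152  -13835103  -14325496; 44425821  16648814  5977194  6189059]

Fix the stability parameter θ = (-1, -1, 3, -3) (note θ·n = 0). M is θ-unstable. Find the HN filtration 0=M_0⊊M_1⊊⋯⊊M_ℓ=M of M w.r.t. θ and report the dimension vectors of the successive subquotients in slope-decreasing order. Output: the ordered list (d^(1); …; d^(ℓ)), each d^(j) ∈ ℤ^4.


Barcode: M ≅ I[1,1]^2, I[1,3], I[1,4], I[3,3], I[3,4]. HN layers by μ_θ (3 steps, strictly decreasing):
  μ^(1)=3; μ^(2)=0; μ^(3)=-1

((0, 0, 2, 0); (0, 0, 2, 2); (4, 2, 0, 0))


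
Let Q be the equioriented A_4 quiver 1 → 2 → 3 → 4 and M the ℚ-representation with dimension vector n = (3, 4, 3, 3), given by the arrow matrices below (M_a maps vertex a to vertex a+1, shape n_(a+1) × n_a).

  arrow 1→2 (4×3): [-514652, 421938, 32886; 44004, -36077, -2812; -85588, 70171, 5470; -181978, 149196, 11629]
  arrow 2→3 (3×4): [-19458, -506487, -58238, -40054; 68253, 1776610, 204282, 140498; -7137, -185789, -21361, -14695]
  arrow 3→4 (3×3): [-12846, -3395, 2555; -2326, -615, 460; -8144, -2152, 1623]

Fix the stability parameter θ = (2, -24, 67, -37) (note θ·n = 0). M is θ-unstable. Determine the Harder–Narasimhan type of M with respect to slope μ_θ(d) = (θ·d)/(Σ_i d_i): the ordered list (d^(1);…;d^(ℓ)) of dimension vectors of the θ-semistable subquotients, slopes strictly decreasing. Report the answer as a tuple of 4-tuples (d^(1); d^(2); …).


Interval decomposition of M: I[1,3], I[1,4]^2, I[2,2], I[4,4].
HN type (ℓ=5): μ^(1)=67; μ^(2)=15; μ^(3)=-11; μ^(4)=-24; μ^(5)=-37

((0, 0, 1, 0); (0, 0, 2, 2); (3, 3, 0, 0); (0, 1, 0, 0); (0, 0, 0, 1))


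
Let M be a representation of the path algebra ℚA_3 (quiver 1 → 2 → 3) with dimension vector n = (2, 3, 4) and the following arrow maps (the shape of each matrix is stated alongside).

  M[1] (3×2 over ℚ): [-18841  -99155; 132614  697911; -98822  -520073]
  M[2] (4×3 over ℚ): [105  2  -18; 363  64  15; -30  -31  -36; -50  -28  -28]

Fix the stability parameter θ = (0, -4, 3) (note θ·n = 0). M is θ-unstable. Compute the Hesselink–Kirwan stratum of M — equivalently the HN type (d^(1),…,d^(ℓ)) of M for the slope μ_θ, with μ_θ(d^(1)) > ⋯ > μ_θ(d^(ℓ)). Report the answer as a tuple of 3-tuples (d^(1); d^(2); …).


Barcode: M ≅ I[1,3]^2, I[2,3], I[3,3]. HN layers by μ_θ (3 steps, strictly decreasing):
  μ^(1)=3; μ^(2)=-2; μ^(3)=-4

((0, 0, 4); (2, 2, 0); (0, 1, 0))


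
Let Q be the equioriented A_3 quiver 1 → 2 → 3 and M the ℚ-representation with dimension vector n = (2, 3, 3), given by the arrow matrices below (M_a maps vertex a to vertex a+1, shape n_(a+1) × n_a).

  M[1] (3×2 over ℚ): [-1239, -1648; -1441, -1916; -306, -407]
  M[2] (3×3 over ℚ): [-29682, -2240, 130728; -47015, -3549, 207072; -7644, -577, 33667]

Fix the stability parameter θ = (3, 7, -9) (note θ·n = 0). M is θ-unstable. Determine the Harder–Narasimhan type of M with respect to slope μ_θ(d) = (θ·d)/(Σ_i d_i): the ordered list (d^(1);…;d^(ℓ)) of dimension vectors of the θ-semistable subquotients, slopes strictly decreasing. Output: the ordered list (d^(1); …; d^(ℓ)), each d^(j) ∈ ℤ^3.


Barcode: M ≅ I[1,3]^2, I[2,3]. HN layers by μ_θ (2 steps, strictly decreasing):
  μ^(1)=1/3; μ^(2)=-1

((2, 2, 2); (0, 1, 1))


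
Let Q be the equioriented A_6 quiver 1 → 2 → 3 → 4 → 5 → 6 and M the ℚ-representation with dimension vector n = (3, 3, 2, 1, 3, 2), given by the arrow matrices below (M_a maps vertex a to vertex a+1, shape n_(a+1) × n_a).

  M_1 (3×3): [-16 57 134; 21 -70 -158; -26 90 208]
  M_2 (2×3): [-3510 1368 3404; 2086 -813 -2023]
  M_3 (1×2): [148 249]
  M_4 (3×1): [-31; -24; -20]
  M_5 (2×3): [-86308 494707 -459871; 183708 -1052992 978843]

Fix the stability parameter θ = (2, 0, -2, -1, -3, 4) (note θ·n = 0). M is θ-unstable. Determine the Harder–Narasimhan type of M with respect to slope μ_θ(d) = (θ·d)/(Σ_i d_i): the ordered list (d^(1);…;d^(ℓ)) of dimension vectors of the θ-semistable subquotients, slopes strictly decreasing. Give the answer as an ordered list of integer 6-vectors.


Interval decomposition of M: I[1,1], I[1,3], I[1,5], I[2,2], I[5,6]^2.
HN type (ℓ=5): μ^(1)=4; μ^(2)=2; μ^(3)=0; μ^(4)=-4/5; μ^(5)=-3

((0, 0, 0, 0, 0, 2); (1, 0, 0, 0, 0, 0); (1, 2, 1, 0, 0, 0); (1, 1, 1, 1, 1, 0); (0, 0, 0, 0, 2, 0))


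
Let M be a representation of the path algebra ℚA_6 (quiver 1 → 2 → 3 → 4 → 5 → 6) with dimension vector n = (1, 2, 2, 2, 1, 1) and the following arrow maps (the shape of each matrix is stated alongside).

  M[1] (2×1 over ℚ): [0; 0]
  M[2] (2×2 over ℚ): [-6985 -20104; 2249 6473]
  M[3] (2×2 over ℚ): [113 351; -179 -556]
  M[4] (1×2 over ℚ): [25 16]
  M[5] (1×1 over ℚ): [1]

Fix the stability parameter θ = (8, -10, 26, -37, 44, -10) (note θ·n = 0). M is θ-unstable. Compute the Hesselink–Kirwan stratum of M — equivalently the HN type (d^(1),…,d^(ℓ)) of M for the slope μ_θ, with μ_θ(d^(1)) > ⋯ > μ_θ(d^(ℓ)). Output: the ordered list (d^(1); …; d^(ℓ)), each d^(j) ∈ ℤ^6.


Barcode: M ≅ I[1,1], I[2,4], I[2,6]. HN layers by μ_θ (4 steps, strictly decreasing):
  μ^(1)=17; μ^(2)=8; μ^(3)=-11/2; μ^(4)=-10

((0, 0, 0, 0, 1, 1); (1, 0, 0, 0, 0, 0); (0, 0, 2, 2, 0, 0); (0, 2, 0, 0, 0, 0))
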